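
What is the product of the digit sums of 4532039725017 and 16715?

S(4532039725017) = 4+5+3+2+0+3+9+7+2+5+0+1+7 = 48.
S(16715) = 1+6+7+1+5 = 20.
48 · 20 = 960.

960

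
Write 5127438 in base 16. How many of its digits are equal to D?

5127438 in base 16 is 4E3D0E.
The digit D appears 1 time.

1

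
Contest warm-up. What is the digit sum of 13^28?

13^28 = 15502932802662396215269535105521
Sum of its 32 digits: 121.

121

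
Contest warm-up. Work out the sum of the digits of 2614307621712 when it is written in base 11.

2614307621712 in base 11 is 9187A3552336.
Digit sum: 9+1+8+7+10+3+5+5+2+3+3+6 = 62.

62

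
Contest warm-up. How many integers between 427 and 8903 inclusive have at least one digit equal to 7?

The integers in [427, 8903] that have at least one digit equal to 7: 427, 437, 447, 457, 467, 470, …, 8887, 8897.
3071 qualify.

3071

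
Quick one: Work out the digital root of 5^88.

4

The digital root of n equals n mod 9 (or 9 when 9 | n), so we need 5^88 mod 9.
5^88 ≡ 4 (mod 9), so the digital root is 4.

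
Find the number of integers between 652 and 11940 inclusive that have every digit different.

5118

The integers in [652, 11940] that have every digit different: 652, 653, 654, 657, 658, 659, …, 10986, 10987.
5118 qualify.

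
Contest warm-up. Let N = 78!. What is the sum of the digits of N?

78! = 11324281178206297831457521158732046228731749579488251990048962825668835325234200766245086213177344000000000000000000
Sum of its 116 digits: 423.

423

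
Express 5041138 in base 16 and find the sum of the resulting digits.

5041138 in base 16 is 4CEBF2.
Digit sum: 4+12+14+11+15+2 = 58.

58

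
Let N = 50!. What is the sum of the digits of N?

216

50! = 30414093201713378043612608166064768844377641568960512000000000000
Sum of its 65 digits: 216.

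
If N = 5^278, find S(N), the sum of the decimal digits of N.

871

5^278 = 205902303578721156725558086938867558744335183249384913087456309084143443183003117036140143954093175567640001629499188985752942536993788401929211706568195218436390092620058567263185977935791015625
Sum of its 195 digits: 871.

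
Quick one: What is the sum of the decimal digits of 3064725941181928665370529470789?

148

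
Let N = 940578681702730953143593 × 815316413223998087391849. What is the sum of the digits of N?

249

940578681702730953143593 × 815316413223998087391849 = 766869237120827158764063770718293889564954773457
Sum of its 48 digits: 249.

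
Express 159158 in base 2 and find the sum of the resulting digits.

159158 in base 2 is 100110110110110110.
Digit sum: 1+0+0+1+1+0+1+1+0+1+1+0+1+1+0+1+1+0 = 11.

11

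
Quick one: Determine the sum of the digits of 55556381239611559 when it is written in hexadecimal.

55556381239611559 in base 16 is C5603C00CB10A7.
Digit sum: 12+5+6+0+3+12+0+0+12+11+1+0+10+7 = 79.

79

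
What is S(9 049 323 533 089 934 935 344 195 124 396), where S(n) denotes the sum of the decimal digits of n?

142

9+0+4+9+3+2+3+5+3+3+0+8+9+9+3+4+9+3+5+3+4+4+1+9+5+1+2+4+3+9+6 = 142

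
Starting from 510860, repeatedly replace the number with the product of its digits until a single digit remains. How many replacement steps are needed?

510860 → 0 (1 step)

1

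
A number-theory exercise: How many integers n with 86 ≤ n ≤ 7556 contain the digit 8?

1983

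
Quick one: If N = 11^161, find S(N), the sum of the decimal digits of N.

11^161 = 461553778302516101219595780543690076578237793475384851351117346845246972842221214888488459448939298279659511273931105260323202407002439745328148634957378727907157929611
Sum of its 168 digits: 761.

761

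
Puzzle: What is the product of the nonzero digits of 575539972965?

803722500

5×7×5×5×3×9×9×7×2×9×6×5 = 803722500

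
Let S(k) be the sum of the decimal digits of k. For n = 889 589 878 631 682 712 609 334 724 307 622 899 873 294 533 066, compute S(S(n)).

12

First digit sum: 246.
2+4+6 = 12.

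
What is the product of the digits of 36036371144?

0

3×6×0×3×6×3×7×1×1×4×4 = 0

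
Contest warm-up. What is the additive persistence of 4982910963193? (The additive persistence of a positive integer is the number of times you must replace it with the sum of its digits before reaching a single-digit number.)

3

4982910963193 → 64 → 10 → 1 (3 steps)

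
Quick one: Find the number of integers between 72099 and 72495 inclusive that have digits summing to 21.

36

The integers in [72099, 72495] that have digits summing to 21: 72129, 72138, 72147, 72156, 72165, 72174, …, 72471, 72480.
36 qualify.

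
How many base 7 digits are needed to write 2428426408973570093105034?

2428426408973570093105034 in base 7 is 51645462306441266406034424433, which has 29 digits.

29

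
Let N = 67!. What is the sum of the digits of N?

369

67! = 36471110918188685288249859096605464427167635314049524593701628500267962436943872000000000000000
Sum of its 95 digits: 369.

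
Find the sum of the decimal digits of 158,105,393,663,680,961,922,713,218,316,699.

149

1+5+8+1+0+5+3+9+3+6+6+3+6+8+0+9+6+1+9+2+2+7+1+3+2+1+8+3+1+6+6+9+9 = 149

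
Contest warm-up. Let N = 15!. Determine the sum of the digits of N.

45

15! = 1307674368000
Sum of its 13 digits: 45.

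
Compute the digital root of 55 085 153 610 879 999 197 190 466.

5+5+0+8+5+1+5+3+6+1+0+8+7+9+9+9+9+1+9+7+1+9+0+4+6+6 = 133
1+3+3 = 7

7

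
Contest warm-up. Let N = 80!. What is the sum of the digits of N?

80! = 71569457046263802294811533723186532165584657342365752577109445058227039255480148842668944867280814080000000000000000000
Sum of its 119 digits: 450.

450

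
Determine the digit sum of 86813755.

43

8+6+8+1+3+7+5+5 = 43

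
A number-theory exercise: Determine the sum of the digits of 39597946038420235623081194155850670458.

167

3+9+5+9+7+9+4+6+0+3+8+4+2+0+2+3+5+6+2+3+0+8+1+1+9+4+1+5+5+8+5+0+6+7+0+4+5+8 = 167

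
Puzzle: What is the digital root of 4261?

4

4+2+6+1 = 13
1+3 = 4
(Equivalently, 4261 mod 9 = 4.)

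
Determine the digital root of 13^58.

The digital root of n equals n mod 9 (or 9 when 9 | n), so we need 13^58 mod 9.
13^58 ≡ 4 (mod 9), so the digital root is 4.

4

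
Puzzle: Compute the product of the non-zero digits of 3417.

3×4×1×7 = 84

84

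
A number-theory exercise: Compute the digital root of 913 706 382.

3

9+1+3+7+0+6+3+8+2 = 39
3+9 = 12
1+2 = 3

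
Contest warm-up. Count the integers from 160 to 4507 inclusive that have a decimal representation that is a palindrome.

The integers in [160, 4507] that have a decimal representation that is a palindrome: 161, 171, 181, 191, 202, 212, …, 4334, 4444.
119 qualify.

119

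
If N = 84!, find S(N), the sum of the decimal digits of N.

477

84! = 3314240134565353266999387579130131288000666286242049487118846032383059131291716864129885722968716753156177920000000000000000000
Sum of its 127 digits: 477.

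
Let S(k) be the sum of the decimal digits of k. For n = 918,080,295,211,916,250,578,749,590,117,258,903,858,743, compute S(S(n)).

14

First digit sum: 194.
1+9+4 = 14.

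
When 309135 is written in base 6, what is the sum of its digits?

15

309135 in base 6 is 10343103.
Digit sum: 1+0+3+4+3+1+0+3 = 15.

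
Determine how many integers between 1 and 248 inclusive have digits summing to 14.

The integers in [1, 248] that have digits summing to 14: 59, 68, 77, 86, 95, 149, …, 239, 248.
13 qualify.

13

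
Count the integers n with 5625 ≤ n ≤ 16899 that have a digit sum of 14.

553

The integers in [5625, 16899] that have a digit sum of 14: 5630, 5702, 5711, 5720, 5801, 5810, …, 16610, 16700.
553 qualify.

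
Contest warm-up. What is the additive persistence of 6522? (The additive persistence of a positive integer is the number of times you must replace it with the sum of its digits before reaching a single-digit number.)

6522 → 15 → 6 (2 steps)

2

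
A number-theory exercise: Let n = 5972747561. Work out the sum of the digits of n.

5+9+7+2+7+4+7+5+6+1 = 53

53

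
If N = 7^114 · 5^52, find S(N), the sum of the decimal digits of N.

625

7^114 · 5^52 = 4870984942985349095007609932769691412727695876821093690757547292004688074002299653050563823548311237487951075308956205844879150390625
Sum of its 133 digits: 625.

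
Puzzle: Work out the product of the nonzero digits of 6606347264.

6×6×6×3×4×7×2×6×4 = 870912

870912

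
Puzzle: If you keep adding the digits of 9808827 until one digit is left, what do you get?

6

9+8+0+8+8+2+7 = 42
4+2 = 6
(Equivalently, 9808827 mod 9 = 6.)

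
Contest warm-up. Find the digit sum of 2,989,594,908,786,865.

103

2+9+8+9+5+9+4+9+0+8+7+8+6+8+6+5 = 103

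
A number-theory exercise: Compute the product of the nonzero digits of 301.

3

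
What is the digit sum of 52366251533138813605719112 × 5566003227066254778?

189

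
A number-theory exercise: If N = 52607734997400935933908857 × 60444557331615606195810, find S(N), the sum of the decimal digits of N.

207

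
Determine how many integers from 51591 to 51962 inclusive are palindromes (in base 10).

4

The integers in [51591, 51962] that are palindromes (in base 10): 51615, 51715, 51815, 51915.
4 qualify.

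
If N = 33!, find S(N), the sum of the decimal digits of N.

144

33! = 8683317618811886495518194401280000000
Sum of its 37 digits: 144.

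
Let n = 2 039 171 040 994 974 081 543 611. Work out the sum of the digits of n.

2+0+3+9+1+7+1+0+4+0+9+9+4+9+7+4+0+8+1+5+4+3+6+1+1 = 98

98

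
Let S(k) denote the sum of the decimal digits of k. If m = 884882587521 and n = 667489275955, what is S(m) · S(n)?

4818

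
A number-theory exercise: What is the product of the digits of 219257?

1260

2×1×9×2×5×7 = 1260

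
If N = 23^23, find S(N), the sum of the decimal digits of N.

23^23 = 20880467999847912034355032910567
Sum of its 32 digits: 146.

146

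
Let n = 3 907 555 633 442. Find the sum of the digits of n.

56

3+9+0+7+5+5+5+6+3+3+4+4+2 = 56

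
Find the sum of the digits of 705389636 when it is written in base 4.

705389636 in base 4 is 222002312101010.
Digit sum: 2+2+2+0+0+2+3+1+2+1+0+1+0+1+0 = 17.

17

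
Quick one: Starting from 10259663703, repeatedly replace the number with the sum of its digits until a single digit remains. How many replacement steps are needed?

2

10259663703 → 42 → 6 (2 steps)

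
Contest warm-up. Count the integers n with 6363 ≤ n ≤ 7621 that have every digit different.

The integers in [6363, 7621] that have every digit different: 6370, 6371, 6372, 6374, 6375, 6378, …, 7620, 7621.
653 qualify.

653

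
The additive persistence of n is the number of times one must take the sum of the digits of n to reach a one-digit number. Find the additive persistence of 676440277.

2

676440277 → 43 → 7 (2 steps)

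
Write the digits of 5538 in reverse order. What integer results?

8355

Reversing 5538 gives 8355.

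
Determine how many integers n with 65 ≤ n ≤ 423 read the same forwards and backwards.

The integers in [65, 423] that read the same forwards and backwards: 66, 77, 88, 99, 101, 111, …, 404, 414.
36 qualify.

36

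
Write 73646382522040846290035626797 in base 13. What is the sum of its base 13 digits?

73646382522040846290035626797 in base 13 is A58A8802C71B9A5653140227C5.
Digit sum: 10+5+8+10+8+8+0+2+12+7+1+11+9+10+5+6+5+3+1+4+0+2+2+7+12+5 = 153.

153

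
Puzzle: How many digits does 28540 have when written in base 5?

7

28540 in base 5 is 1403130, which has 7 digits.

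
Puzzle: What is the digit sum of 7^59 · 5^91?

488

7^59 · 5^91 = 293126279266832154300633164818208298709321195584287449646638205211655252117874947970221910509280860424041748046875
Sum of its 114 digits: 488.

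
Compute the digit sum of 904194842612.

9+0+4+1+9+4+8+4+2+6+1+2 = 50

50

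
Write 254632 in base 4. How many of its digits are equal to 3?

254632 in base 4 is 332022220.
The digit 3 appears 2 times.

2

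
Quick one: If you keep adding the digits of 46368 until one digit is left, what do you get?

4+6+3+6+8 = 27
2+7 = 9

9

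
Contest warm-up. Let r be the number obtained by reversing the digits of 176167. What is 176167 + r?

Reverse of 176167 is 761671.
176167 + 761671 = 937838

937838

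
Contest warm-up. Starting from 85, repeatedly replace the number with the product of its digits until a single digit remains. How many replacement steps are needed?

85 → 40 → 0 (2 steps)

2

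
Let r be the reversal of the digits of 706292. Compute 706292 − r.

Reverse of 706292 is 292607.
706292 − 292607 = 413685

413685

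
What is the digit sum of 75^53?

414

75^53 = 2389169488051143104055952624362335765748019309302170324542206880646944000545772723853588104248046875
Sum of its 100 digits: 414.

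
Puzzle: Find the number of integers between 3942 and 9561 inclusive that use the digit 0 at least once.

1552

The integers in [3942, 9561] that use the digit 0 at least once: 3950, 3960, 3970, 3980, 3990, 4000, …, 9550, 9560.
1552 qualify.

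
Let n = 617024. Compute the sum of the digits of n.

20

6+1+7+0+2+4 = 20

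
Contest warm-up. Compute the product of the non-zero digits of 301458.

3×1×4×5×8 = 480

480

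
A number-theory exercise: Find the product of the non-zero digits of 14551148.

1×4×5×5×1×1×4×8 = 3200

3200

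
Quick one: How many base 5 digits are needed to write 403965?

403965 in base 5 is 100411330, which has 9 digits.

9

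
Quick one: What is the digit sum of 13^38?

178

13^38 = 2137210935411428674141543654682486133398329
Sum of its 43 digits: 178.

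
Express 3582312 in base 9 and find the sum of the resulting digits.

3582312 in base 9 is 6660006.
Digit sum: 6+6+6+0+0+0+6 = 24.

24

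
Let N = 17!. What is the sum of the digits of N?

63

17! = 355687428096000
Sum of its 15 digits: 63.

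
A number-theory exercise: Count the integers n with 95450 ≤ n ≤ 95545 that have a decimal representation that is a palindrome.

1

The integers in [95450, 95545] that have a decimal representation that is a palindrome: 95459.
1 qualifies.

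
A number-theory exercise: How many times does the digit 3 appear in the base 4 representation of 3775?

3775 in base 4 is 322333.
The digit 3 appears 4 times.

4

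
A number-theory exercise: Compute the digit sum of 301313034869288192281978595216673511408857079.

3+0+1+3+1+3+0+3+4+8+6+9+2+8+8+1+9+2+2+8+1+9+7+8+5+9+5+2+1+6+6+7+3+5+1+1+4+0+8+8+5+7+0+7+9 = 205

205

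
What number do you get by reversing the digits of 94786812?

21868749

Reversing 94786812 gives 21868749.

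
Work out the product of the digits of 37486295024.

0

3×7×4×8×6×2×9×5×0×2×4 = 0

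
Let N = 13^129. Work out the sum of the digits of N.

667

13^129 = 499680553067630839963351658374317552193821251713937209756875461838976047371809196632210478391844255200753395200605996813247564267208577972533773
Sum of its 144 digits: 667.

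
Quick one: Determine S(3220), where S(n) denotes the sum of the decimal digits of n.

3+2+2+0 = 7

7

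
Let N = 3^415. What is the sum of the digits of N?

891

3^415 = 1012326740077382621188858573665831828974624433754571204661073234805943204205707224999879792724273689451888702641841893221278771976316855027809585261345272131315298533804101624289241775335478656164907
Sum of its 199 digits: 891.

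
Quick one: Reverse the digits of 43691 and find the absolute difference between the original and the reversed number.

24057

Reverse of 43691 is 19634.
|43691 − 19634| = 24057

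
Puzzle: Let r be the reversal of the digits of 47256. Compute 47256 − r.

Reverse of 47256 is 65274.
47256 − 65274 = -18018

-18018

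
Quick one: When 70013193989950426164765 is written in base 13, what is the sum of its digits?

129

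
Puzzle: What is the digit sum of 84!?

84! = 3314240134565353266999387579130131288000666286242049487118846032383059131291716864129885722968716753156177920000000000000000000
Sum of its 127 digits: 477.

477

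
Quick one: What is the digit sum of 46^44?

46^44 = 14499218478636235458724212498884876134115392554385091342194073607923040256
Sum of its 74 digits: 325.

325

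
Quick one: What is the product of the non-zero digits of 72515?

7×2×5×1×5 = 350

350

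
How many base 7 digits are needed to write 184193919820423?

17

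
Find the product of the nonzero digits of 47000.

28

4×7 = 28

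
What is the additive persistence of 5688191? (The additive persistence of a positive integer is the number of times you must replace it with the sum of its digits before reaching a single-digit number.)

5688191 → 38 → 11 → 2 (3 steps)

3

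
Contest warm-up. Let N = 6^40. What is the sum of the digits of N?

171

6^40 = 13367494538843734067838845976576
Sum of its 32 digits: 171.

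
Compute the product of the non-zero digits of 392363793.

3×9×2×3×6×3×7×9×3 = 551124

551124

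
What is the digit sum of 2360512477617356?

2+3+6+0+5+1+2+4+7+7+6+1+7+3+5+6 = 65

65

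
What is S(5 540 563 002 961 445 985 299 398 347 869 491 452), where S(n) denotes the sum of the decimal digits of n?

5+5+4+0+5+6+3+0+0+2+9+6+1+4+4+5+9+8+5+2+9+9+3+9+8+3+4+7+8+6+9+4+9+1+4+5+2 = 183

183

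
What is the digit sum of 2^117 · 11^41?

337

2^117 · 11^41 = 827198206582052446864666010386092477369203405130600661690687606763605398126592
Sum of its 78 digits: 337.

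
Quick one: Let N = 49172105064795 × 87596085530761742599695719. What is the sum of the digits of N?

49172105064795 × 87596085530761742599695719 = 4307283920983385499060917974465779112605
Sum of its 40 digits: 192.

192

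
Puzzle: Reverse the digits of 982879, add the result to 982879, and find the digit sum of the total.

Reversal of 982879 is 978289; 982879 + 978289 = 1961168.
Digit sum of 1961168: 1+9+6+1+1+6+8 = 32.

32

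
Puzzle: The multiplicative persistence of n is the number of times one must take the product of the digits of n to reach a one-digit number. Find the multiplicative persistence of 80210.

80210 → 0 (1 step)

1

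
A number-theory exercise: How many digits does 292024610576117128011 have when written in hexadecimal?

292024610576117128011 in base 16 is FD4A7D41B353DDB4B, which has 17 digits.

17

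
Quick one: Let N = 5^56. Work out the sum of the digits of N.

196

5^56 = 1387778780781445675529539585113525390625
Sum of its 40 digits: 196.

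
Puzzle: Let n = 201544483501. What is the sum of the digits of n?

37

2+0+1+5+4+4+4+8+3+5+0+1 = 37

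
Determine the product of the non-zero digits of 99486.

9×9×4×8×6 = 15552

15552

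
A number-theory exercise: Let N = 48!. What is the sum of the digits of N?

234

48! = 12413915592536072670862289047373375038521486354677760000000000
Sum of its 62 digits: 234.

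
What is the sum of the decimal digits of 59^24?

59^24 = 3165543453070218706859776348972393302368161
Sum of its 43 digits: 190.

190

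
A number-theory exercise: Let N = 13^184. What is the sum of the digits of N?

931

13^184 = 9237975890043406448083455357549945175696631233243121929618311163235368785888404256850191901009157145478539697754334160217933995145030276631207715955513162887498358951128747511376718671455543920119098369761
Sum of its 205 digits: 931.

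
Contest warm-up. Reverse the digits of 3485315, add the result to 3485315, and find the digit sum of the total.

31

Reversal of 3485315 is 5135843; 3485315 + 5135843 = 8621158.
Digit sum of 8621158: 8+6+2+1+1+5+8 = 31.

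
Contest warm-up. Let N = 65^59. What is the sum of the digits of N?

65^59 = 91598432534765501284586665112700815230671907331034865461323103328662720290509469123207964003086090087890625
Sum of its 107 digits: 428.

428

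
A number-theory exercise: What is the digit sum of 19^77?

442

19^77 = 291089991465885207157110469823613808301508452017686087349124177032138857687247167996791522348031139
Sum of its 99 digits: 442.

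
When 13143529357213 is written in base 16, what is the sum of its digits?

103

13143529357213 in base 16 is BF43765FF9D.
Digit sum: 11+15+4+3+7+6+5+15+15+9+13 = 103.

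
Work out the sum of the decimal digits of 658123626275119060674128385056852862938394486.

6+5+8+1+2+3+6+2+6+2+7+5+1+1+9+0+6+0+6+7+4+1+2+8+3+8+5+0+5+6+8+5+2+8+6+2+9+3+8+3+9+4+4+8+6 = 210

210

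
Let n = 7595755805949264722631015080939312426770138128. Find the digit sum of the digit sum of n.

First digit sum: 201.
2+0+1 = 3.

3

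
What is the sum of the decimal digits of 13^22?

121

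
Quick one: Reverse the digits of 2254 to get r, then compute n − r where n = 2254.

-2268

Reverse of 2254 is 4522.
2254 − 4522 = -2268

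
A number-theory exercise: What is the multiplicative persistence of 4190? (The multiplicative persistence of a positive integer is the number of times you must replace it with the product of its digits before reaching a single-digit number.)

4190 → 0 (1 step)

1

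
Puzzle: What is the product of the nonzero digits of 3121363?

3×1×2×1×3×6×3 = 324

324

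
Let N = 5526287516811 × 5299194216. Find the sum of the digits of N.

117

5526287516811 × 5299194216 = 29284870845037853965176
Sum of its 23 digits: 117.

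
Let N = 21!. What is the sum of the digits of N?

63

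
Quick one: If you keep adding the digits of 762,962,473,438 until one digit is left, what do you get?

7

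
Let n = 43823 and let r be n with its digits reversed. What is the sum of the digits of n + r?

31

Reversal of 43823 is 32834; 43823 + 32834 = 76657.
Digit sum of 76657: 7+6+6+5+7 = 31.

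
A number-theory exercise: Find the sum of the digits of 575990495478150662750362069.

130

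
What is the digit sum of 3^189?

3^189 = 1499398741586788200414239710724876101933611366003344657118522818557991334322919287339806483
Sum of its 91 digits: 405.

405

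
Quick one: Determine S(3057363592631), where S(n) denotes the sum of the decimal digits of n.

3+0+5+7+3+6+3+5+9+2+6+3+1 = 53

53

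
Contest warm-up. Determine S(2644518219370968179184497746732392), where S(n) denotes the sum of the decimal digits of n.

2+6+4+4+5+1+8+2+1+9+3+7+0+9+6+8+1+7+9+1+8+4+4+9+7+7+4+6+7+3+2+3+9+2 = 168

168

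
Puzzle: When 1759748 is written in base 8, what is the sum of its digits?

1759748 in base 8 is 6555004.
Digit sum: 6+5+5+5+0+0+4 = 25.

25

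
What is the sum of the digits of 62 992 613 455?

52

6+2+9+9+2+6+1+3+4+5+5 = 52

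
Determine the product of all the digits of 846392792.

8×4×6×3×9×2×7×9×2 = 1306368

1306368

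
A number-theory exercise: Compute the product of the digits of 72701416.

7×2×7×0×1×4×1×6 = 0

0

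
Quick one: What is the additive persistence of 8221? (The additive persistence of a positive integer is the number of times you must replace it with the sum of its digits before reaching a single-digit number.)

2

8221 → 13 → 4 (2 steps)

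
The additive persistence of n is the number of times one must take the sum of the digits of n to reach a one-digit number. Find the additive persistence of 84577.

2

84577 → 31 → 4 (2 steps)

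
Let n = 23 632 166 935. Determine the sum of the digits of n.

46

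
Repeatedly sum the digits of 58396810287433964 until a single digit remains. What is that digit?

5

5+8+3+9+6+8+1+0+2+8+7+4+3+3+9+6+4 = 86
8+6 = 14
1+4 = 5
(Equivalently, 58396810287433964 mod 9 = 5.)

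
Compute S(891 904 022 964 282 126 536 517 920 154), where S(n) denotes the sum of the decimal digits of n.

8+9+1+9+0+4+0+2+2+9+6+4+2+8+2+1+2+6+5+3+6+5+1+7+9+2+0+1+5+4 = 123

123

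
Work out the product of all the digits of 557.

175

5×5×7 = 175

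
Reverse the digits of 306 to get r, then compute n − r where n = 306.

-297

Reverse of 306 is 603.
306 − 603 = -297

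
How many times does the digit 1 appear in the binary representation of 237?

237 in base 2 is 11101101.
The digit 1 appears 6 times.

6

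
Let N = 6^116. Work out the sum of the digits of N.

387

6^116 = 1843083641481566340707871945770164414220238549262930175649740122962600025094496746477715456
Sum of its 91 digits: 387.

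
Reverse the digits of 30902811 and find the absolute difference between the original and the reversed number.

19081908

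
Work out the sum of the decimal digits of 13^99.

532

13^99 = 190718085458920964116236375748835779710674959067303165370168392262012207679844273858329666379998629245551661077
Sum of its 111 digits: 532.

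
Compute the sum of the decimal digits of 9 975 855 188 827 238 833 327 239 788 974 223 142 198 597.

9+9+7+5+8+5+5+1+8+8+8+2+7+2+3+8+8+3+3+3+2+7+2+3+9+7+8+8+9+7+4+2+2+3+1+4+2+1+9+8+5+9+7 = 231

231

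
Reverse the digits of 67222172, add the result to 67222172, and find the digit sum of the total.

Reversal of 67222172 is 27122276; 67222172 + 27122276 = 94344448.
Digit sum of 94344448: 9+4+3+4+4+4+4+8 = 40.

40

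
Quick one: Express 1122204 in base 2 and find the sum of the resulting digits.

11

1122204 in base 2 is 100010001111110011100.
Digit sum: 1+0+0+0+1+0+0+0+1+1+1+1+1+1+0+0+1+1+1+0+0 = 11.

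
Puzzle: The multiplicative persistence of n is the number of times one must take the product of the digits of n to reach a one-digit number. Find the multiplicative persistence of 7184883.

2

7184883 → 43008 → 0 (2 steps)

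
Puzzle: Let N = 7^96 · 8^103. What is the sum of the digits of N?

7^96 · 8^103 = 1405013514174838815025825004530257828037345213912789263135961531704772399021925715466997117893728258637008448844192311473885190387117513921330053283169470742530604911623667712
Sum of its 175 digits: 728.

728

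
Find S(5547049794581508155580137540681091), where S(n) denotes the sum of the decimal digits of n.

150

5+5+4+7+0+4+9+7+9+4+5+8+1+5+0+8+1+5+5+5+8+0+1+3+7+5+4+0+6+8+1+0+9+1 = 150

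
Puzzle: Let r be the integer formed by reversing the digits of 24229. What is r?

92242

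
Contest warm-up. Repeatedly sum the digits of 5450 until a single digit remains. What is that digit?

5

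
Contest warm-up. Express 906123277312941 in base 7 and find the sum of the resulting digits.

51

906123277312941 in base 7 is 361601150343316152.
Digit sum: 3+6+1+6+0+1+1+5+0+3+4+3+3+1+6+1+5+2 = 51.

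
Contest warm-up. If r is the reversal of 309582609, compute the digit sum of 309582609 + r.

39

Reversal of 309582609 is 906285903; 309582609 + 906285903 = 1215868512.
Digit sum of 1215868512: 1+2+1+5+8+6+8+5+1+2 = 39.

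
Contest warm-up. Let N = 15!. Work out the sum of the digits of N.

45

15! = 1307674368000
Sum of its 13 digits: 45.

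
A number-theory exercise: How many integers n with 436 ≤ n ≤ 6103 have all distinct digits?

The integers in [436, 6103] that have all distinct digits: 436, 437, 438, 439, 450, 451, …, 6102, 6103.
2982 qualify.

2982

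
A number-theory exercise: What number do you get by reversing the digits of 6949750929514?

Reversing 6949750929514 gives 4159290579496.

4159290579496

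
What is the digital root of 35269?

7

3+5+2+6+9 = 25
2+5 = 7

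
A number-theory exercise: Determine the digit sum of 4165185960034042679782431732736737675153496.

196

4+1+6+5+1+8+5+9+6+0+0+3+4+0+4+2+6+7+9+7+8+2+4+3+1+7+3+2+7+3+6+7+3+7+6+7+5+1+5+3+4+9+6 = 196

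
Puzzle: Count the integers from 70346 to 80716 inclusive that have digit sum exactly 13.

The integers in [70346, 80716] that have digit sum exactly 13: 70402, 70411, 70420, 70501, 70510, 70600, …, 80410, 80500.
83 qualify.

83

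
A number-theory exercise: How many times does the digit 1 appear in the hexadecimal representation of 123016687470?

1

123016687470 in base 16 is 1CA45DAF6E.
The digit 1 appears 1 time.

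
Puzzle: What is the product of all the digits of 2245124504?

2×2×4×5×1×2×4×5×0×4 = 0

0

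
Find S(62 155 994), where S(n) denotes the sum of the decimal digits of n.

41

6+2+1+5+5+9+9+4 = 41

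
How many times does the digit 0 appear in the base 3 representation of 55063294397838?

55063294397838 in base 3 is 21012221222222122211221120000.
The digit 0 appears 5 times.

5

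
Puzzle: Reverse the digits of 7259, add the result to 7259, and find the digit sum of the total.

28

Reversal of 7259 is 9527; 7259 + 9527 = 16786.
Digit sum of 16786: 1+6+7+8+6 = 28.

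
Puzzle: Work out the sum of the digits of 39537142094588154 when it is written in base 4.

51

39537142094588154 in base 4 is 2030131231020331332312203322.
Digit sum: 2+0+3+0+1+3+1+2+3+1+0+2+0+3+3+1+3+3+2+3+1+2+2+0+3+3+2+2 = 51.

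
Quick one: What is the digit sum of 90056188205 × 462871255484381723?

136

90056188205 × 462871255484381723 = 41684420898586118884550177215
Sum of its 29 digits: 136.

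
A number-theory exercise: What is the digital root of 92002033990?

9+2+0+0+2+0+3+3+9+9+0 = 37
3+7 = 10
1+0 = 1

1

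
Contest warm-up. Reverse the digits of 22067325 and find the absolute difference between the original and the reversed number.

Reverse of 22067325 is 52376022.
|22067325 − 52376022| = 30308697

30308697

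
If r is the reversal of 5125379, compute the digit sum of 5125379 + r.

37

Reversal of 5125379 is 9735215; 5125379 + 9735215 = 14860594.
Digit sum of 14860594: 1+4+8+6+0+5+9+4 = 37.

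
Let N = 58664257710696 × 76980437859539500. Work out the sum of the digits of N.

58664257710696 × 76980437859539500 = 4516000245274244394674784492000
Sum of its 31 digits: 117.

117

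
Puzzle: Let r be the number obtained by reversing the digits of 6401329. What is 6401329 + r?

15632375

Reverse of 6401329 is 9231046.
6401329 + 9231046 = 15632375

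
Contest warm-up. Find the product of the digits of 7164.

168

7×1×6×4 = 168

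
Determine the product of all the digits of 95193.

1215

9×5×1×9×3 = 1215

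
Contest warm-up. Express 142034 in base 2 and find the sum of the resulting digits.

142034 in base 2 is 100010101011010010.
Digit sum: 1+0+0+0+1+0+1+0+1+0+1+1+0+1+0+0+1+0 = 8.

8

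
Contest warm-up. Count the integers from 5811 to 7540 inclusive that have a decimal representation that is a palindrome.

17

The integers in [5811, 7540] that have a decimal representation that is a palindrome: 5885, 5995, 6006, 6116, 6226, 6336, …, 7337, 7447.
17 qualify.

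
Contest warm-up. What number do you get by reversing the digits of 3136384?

4836313

Reversing 3136384 gives 4836313.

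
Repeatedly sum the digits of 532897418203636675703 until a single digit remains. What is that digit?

5

5+3+2+8+9+7+4+1+8+2+0+3+6+3+6+6+7+5+7+0+3 = 95
9+5 = 14
1+4 = 5
(Equivalently, 532897418203636675703 mod 9 = 5.)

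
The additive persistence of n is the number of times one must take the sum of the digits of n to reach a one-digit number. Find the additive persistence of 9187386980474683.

9187386980474683 → 91 → 10 → 1 (3 steps)

3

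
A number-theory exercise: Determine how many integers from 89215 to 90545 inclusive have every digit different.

The integers in [89215, 90545] that have every digit different: 89215, 89216, 89217, 89230, 89231, 89234, …, 90542, 90543.
432 qualify.

432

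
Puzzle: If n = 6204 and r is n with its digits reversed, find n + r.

10230

Reverse of 6204 is 4026.
6204 + 4026 = 10230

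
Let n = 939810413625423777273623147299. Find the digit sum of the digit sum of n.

First digit sum: 136.
1+3+6 = 10.

10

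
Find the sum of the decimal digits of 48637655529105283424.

89

4+8+6+3+7+6+5+5+5+2+9+1+0+5+2+8+3+4+2+4 = 89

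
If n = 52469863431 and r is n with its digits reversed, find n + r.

Reverse of 52469863431 is 13436896425.
52469863431 + 13436896425 = 65906759856

65906759856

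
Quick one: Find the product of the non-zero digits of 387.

3×8×7 = 168

168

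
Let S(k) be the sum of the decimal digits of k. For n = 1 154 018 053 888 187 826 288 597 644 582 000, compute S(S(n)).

First digit sum: 152.
1+5+2 = 8.

8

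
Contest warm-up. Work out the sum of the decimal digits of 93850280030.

9+3+8+5+0+2+8+0+0+3+0 = 38

38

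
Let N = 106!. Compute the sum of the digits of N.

106! = 114628056373470835453434738414834942870388487424139673389282723476762012382449946252660360871841673476016298287096435143747350528228224302506311680000000000000000000000000
Sum of its 171 digits: 639.

639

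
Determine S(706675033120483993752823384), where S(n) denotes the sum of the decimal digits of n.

118

7+0+6+6+7+5+0+3+3+1+2+0+4+8+3+9+9+3+7+5+2+8+2+3+3+8+4 = 118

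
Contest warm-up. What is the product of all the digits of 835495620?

8×3×5×4×9×5×6×2×0 = 0

0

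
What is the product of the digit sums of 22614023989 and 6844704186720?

S(22614023989) = 2+2+6+1+4+0+2+3+9+8+9 = 46.
S(6844704186720) = 6+8+4+4+7+0+4+1+8+6+7+2+0 = 57.
46 · 57 = 2622.

2622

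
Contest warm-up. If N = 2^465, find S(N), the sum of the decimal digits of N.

584

2^465 = 95268205270873786358080970147496530326800480428008152797215483387004752771599292606210513399154418065180265231976520474104247304665780191232
Sum of its 140 digits: 584.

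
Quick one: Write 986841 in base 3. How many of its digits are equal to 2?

4

986841 in base 3 is 1212010200200.
The digit 2 appears 4 times.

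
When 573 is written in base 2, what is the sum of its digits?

573 in base 2 is 1000111101.
Digit sum: 1+0+0+0+1+1+1+1+0+1 = 6.

6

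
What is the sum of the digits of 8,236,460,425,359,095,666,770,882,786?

8+2+3+6+4+6+0+4+2+5+3+5+9+0+9+5+6+6+6+7+7+0+8+8+2+7+8+6 = 142

142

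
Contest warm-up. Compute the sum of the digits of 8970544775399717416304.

8+9+7+0+5+4+4+7+7+5+3+9+9+7+1+7+4+1+6+3+0+4 = 110

110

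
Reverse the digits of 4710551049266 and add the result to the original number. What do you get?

Reverse of 4710551049266 is 6629401550174.
4710551049266 + 6629401550174 = 11339952599440

11339952599440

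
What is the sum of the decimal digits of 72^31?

243

72^31 = 3778395274121322248192957223682288117410633520802565193728
Sum of its 58 digits: 243.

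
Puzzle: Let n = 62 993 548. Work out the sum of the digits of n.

46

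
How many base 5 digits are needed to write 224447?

8

224447 in base 5 is 24140242, which has 8 digits.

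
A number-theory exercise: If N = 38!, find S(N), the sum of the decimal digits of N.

108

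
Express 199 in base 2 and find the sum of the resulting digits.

199 in base 2 is 11000111.
Digit sum: 1+1+0+0+0+1+1+1 = 5.

5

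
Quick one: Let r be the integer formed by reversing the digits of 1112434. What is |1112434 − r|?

Reverse of 1112434 is 4342111.
|1112434 − 4342111| = 3229677

3229677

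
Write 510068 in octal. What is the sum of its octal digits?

27

510068 in base 8 is 1744164.
Digit sum: 1+7+4+4+1+6+4 = 27.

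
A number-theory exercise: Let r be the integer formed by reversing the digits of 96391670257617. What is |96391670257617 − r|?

Reverse of 96391670257617 is 71675207619369.
|96391670257617 − 71675207619369| = 24716462638248

24716462638248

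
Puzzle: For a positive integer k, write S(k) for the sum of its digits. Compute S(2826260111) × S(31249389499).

1769

S(2826260111) = 2+8+2+6+2+6+0+1+1+1 = 29.
S(31249389499) = 3+1+2+4+9+3+8+9+4+9+9 = 61.
29 · 61 = 1769.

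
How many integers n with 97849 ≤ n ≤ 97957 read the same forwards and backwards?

The integers in [97849, 97957] that read the same forwards and backwards: 97879.
1 qualifies.

1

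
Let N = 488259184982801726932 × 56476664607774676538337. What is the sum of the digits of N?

168

488259184982801726932 × 56476664607774676538337 = 27575250231939107130352684872423307303392084
Sum of its 44 digits: 168.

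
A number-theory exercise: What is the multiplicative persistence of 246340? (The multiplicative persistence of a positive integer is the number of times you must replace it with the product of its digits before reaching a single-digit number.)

1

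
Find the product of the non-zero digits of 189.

72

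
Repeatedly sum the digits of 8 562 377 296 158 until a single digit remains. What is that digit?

8+5+6+2+3+7+7+2+9+6+1+5+8 = 69
6+9 = 15
1+5 = 6

6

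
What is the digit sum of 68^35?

68^35 = 13734471253767528929515044216101543972874752619188673463747346432
Sum of its 65 digits: 290.

290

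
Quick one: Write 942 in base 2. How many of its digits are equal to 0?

942 in base 2 is 1110101110.
The digit 0 appears 3 times.

3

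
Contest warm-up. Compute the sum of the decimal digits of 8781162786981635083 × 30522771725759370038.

8781162786981635083 × 30522771725759370038 = 268025427233773401324894858313279843154
Sum of its 39 digits: 167.

167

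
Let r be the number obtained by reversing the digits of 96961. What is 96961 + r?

Reverse of 96961 is 16969.
96961 + 16969 = 113930

113930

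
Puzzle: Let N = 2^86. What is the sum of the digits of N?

112

2^86 = 77371252455336267181195264
Sum of its 26 digits: 112.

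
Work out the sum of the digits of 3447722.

29

3+4+4+7+7+2+2 = 29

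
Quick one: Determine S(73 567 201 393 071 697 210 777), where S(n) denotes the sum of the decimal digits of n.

7+3+5+6+7+2+0+1+3+9+3+0+7+1+6+9+7+2+1+0+7+7+7 = 100

100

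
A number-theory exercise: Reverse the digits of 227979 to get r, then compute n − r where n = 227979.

-751743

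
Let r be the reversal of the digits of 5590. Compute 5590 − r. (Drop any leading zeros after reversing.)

4635

Reverse of 5590 is 955.
5590 − 955 = 4635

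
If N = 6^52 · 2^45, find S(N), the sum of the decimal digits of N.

261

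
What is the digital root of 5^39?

8

The digital root of n equals n mod 9 (or 9 when 9 | n), so we need 5^39 mod 9.
5^39 ≡ 8 (mod 9), so the digital root is 8.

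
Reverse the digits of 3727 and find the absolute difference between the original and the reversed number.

Reverse of 3727 is 7273.
|3727 − 7273| = 3546

3546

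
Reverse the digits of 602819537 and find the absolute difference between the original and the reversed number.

133098669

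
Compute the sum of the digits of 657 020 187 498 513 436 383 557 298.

6+5+7+0+2+0+1+8+7+4+9+8+5+1+3+4+3+6+3+8+3+5+5+7+2+9+8 = 129

129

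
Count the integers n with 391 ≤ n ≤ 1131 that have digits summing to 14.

56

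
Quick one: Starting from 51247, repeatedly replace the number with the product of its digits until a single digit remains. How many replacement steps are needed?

2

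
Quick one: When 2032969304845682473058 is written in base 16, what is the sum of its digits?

2032969304845682473058 in base 16 is 6E351DDB9FC7B7F862.
Digit sum: 6+14+3+5+1+13+13+11+9+15+12+7+11+7+15+8+6+2 = 158.

158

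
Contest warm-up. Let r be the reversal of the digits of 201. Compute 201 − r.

Reverse of 201 is 102.
201 − 102 = 99

99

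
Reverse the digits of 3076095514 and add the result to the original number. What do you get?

Reverse of 3076095514 is 4155906703.
3076095514 + 4155906703 = 7232002217

7232002217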